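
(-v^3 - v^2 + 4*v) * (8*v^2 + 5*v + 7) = -8*v^5 - 13*v^4 + 20*v^3 + 13*v^2 + 28*v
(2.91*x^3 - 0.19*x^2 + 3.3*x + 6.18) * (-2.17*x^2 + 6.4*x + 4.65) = -6.3147*x^5 + 19.0363*x^4 + 5.1545*x^3 + 6.8259*x^2 + 54.897*x + 28.737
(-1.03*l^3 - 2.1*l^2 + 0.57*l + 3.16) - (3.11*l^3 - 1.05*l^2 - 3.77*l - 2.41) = -4.14*l^3 - 1.05*l^2 + 4.34*l + 5.57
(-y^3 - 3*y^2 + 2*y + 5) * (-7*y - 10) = 7*y^4 + 31*y^3 + 16*y^2 - 55*y - 50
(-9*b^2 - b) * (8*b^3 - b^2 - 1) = -72*b^5 + b^4 + b^3 + 9*b^2 + b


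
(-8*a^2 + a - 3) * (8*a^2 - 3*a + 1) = -64*a^4 + 32*a^3 - 35*a^2 + 10*a - 3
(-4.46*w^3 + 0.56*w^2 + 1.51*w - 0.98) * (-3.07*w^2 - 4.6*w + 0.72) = 13.6922*w^5 + 18.7968*w^4 - 10.4229*w^3 - 3.5342*w^2 + 5.5952*w - 0.7056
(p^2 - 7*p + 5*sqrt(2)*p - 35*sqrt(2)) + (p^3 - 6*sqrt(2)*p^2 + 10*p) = p^3 - 6*sqrt(2)*p^2 + p^2 + 3*p + 5*sqrt(2)*p - 35*sqrt(2)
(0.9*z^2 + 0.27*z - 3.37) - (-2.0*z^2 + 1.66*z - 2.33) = 2.9*z^2 - 1.39*z - 1.04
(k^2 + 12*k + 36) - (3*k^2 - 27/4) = -2*k^2 + 12*k + 171/4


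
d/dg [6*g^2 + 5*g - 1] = 12*g + 5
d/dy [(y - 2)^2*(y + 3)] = (y - 2)*(3*y + 4)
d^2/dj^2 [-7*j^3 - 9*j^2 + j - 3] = -42*j - 18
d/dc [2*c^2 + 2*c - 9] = 4*c + 2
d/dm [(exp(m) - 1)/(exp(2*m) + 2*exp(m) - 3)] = -exp(m)/(exp(2*m) + 6*exp(m) + 9)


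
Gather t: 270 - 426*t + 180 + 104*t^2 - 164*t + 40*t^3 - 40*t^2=40*t^3 + 64*t^2 - 590*t + 450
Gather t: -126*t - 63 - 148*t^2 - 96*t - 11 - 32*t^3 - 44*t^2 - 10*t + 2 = -32*t^3 - 192*t^2 - 232*t - 72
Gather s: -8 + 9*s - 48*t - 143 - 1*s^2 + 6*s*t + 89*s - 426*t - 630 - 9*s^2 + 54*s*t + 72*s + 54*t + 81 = -10*s^2 + s*(60*t + 170) - 420*t - 700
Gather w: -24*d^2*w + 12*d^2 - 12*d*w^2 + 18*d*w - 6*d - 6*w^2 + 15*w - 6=12*d^2 - 6*d + w^2*(-12*d - 6) + w*(-24*d^2 + 18*d + 15) - 6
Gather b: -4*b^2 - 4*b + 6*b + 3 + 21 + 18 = -4*b^2 + 2*b + 42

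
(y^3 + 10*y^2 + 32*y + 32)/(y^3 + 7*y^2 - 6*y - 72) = (y^2 + 6*y + 8)/(y^2 + 3*y - 18)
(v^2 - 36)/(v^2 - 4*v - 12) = (v + 6)/(v + 2)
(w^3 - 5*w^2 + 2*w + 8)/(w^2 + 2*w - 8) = (w^2 - 3*w - 4)/(w + 4)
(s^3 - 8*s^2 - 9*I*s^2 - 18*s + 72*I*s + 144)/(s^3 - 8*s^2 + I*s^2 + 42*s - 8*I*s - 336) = (s - 3*I)/(s + 7*I)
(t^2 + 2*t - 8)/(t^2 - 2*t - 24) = (t - 2)/(t - 6)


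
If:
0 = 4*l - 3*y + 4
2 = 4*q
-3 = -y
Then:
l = 5/4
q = 1/2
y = 3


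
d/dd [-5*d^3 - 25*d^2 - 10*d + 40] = -15*d^2 - 50*d - 10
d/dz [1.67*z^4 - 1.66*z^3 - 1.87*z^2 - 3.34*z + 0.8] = 6.68*z^3 - 4.98*z^2 - 3.74*z - 3.34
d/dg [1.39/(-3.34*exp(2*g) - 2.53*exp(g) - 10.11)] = (9.2852*exp(g) + 3.5167)*exp(g)/(3.34*exp(2*g) + 2.53*exp(g) + 10.11)^2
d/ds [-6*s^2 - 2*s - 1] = -12*s - 2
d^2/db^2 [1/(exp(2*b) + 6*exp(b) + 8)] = 2*(4*(exp(b) + 3)^2*exp(b) - (2*exp(b) + 3)*(exp(2*b) + 6*exp(b) + 8))*exp(b)/(exp(2*b) + 6*exp(b) + 8)^3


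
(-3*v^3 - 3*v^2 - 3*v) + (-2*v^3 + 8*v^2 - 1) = -5*v^3 + 5*v^2 - 3*v - 1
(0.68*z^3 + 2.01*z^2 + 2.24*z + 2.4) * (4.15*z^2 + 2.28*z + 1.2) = 2.822*z^5 + 9.8919*z^4 + 14.6948*z^3 + 17.4792*z^2 + 8.16*z + 2.88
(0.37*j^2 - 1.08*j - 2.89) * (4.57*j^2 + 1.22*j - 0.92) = 1.6909*j^4 - 4.4842*j^3 - 14.8653*j^2 - 2.5322*j + 2.6588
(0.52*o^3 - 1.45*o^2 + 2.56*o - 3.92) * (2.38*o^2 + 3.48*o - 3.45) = 1.2376*o^5 - 1.6414*o^4 - 0.747200000000001*o^3 + 4.5817*o^2 - 22.4736*o + 13.524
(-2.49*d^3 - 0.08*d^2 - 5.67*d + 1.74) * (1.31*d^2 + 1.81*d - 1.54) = -3.2619*d^5 - 4.6117*d^4 - 3.7379*d^3 - 7.8601*d^2 + 11.8812*d - 2.6796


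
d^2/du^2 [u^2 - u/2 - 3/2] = 2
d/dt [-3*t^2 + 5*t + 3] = 5 - 6*t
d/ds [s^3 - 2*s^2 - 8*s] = 3*s^2 - 4*s - 8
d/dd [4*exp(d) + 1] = 4*exp(d)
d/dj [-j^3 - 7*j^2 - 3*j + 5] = -3*j^2 - 14*j - 3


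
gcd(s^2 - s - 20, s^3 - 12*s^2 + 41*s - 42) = 1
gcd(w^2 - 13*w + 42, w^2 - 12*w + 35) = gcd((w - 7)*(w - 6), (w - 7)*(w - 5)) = w - 7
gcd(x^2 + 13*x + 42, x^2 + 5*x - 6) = x + 6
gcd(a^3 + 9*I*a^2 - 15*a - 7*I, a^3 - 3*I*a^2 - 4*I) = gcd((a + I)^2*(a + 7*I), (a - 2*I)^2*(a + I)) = a + I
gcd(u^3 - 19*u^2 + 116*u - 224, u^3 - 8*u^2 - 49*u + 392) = u^2 - 15*u + 56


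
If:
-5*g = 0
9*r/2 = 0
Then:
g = 0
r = 0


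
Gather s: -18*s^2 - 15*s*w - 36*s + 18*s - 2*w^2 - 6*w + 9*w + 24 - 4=-18*s^2 + s*(-15*w - 18) - 2*w^2 + 3*w + 20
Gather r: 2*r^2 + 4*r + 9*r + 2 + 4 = 2*r^2 + 13*r + 6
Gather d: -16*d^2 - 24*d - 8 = -16*d^2 - 24*d - 8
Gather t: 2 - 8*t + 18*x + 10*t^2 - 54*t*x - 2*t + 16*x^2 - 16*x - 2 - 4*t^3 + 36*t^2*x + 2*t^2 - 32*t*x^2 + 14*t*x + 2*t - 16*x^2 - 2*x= -4*t^3 + t^2*(36*x + 12) + t*(-32*x^2 - 40*x - 8)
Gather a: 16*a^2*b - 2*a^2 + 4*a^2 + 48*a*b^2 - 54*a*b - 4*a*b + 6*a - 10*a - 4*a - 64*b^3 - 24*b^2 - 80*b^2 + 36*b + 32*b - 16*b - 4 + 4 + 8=a^2*(16*b + 2) + a*(48*b^2 - 58*b - 8) - 64*b^3 - 104*b^2 + 52*b + 8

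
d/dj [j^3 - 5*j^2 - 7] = j*(3*j - 10)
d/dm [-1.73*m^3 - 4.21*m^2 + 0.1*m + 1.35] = -5.19*m^2 - 8.42*m + 0.1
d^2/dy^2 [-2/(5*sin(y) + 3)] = 10*(5*sin(y)^2 - 3*sin(y) - 10)/(5*sin(y) + 3)^3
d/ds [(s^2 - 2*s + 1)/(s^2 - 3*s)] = (-s^2 - 2*s + 3)/(s^2*(s^2 - 6*s + 9))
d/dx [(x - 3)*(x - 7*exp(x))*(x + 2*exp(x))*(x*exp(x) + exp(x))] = (x^4 - 10*x^3*exp(x) + 2*x^3 - 42*x^2*exp(2*x) + 5*x^2*exp(x) - 9*x^2 + 56*x*exp(2*x) + 50*x*exp(x) - 6*x + 154*exp(2*x) + 15*exp(x))*exp(x)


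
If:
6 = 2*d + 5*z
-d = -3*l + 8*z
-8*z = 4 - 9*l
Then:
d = 76/17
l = -4/51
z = -10/17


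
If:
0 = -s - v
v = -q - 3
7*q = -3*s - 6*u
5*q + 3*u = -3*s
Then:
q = -3/2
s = 3/2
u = 1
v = -3/2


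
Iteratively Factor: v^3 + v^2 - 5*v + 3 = (v - 1)*(v^2 + 2*v - 3) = (v - 1)^2*(v + 3)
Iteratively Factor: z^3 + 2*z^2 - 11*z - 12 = (z - 3)*(z^2 + 5*z + 4) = (z - 3)*(z + 1)*(z + 4)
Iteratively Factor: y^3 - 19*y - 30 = (y + 3)*(y^2 - 3*y - 10) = (y - 5)*(y + 3)*(y + 2)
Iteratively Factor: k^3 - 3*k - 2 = (k + 1)*(k^2 - k - 2) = (k + 1)^2*(k - 2)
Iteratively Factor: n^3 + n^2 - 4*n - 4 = (n + 2)*(n^2 - n - 2) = (n - 2)*(n + 2)*(n + 1)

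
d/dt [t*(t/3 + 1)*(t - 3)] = t^2 - 3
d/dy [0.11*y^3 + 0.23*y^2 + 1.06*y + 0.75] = 0.33*y^2 + 0.46*y + 1.06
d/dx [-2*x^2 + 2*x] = 2 - 4*x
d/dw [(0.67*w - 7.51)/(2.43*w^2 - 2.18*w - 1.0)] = (-1.6281*w^2 + 36.4986*w - 17.0418)/(5.9049*w^4 - 10.5948*w^3 - 0.1076*w^2 + 4.36*w + 1.0)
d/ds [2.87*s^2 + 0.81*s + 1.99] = 5.74*s + 0.81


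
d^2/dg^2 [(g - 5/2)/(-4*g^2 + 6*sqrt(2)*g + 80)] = ((2*g - 5)*(4*g - 3*sqrt(2))^2/2 + (6*g - 5 - 3*sqrt(2))*(-2*g^2 + 3*sqrt(2)*g + 40))/(-2*g^2 + 3*sqrt(2)*g + 40)^3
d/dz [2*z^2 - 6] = 4*z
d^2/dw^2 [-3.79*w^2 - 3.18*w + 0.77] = -7.58000000000000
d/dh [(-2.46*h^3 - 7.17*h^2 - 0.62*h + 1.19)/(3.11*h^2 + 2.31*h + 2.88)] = (-7.6506*h^4 - 11.3652*h^3 - 35.8889*h^2 - 48.701*h - 4.5345)/(9.6721*h^4 + 14.3682*h^3 + 23.2497*h^2 + 13.3056*h + 8.2944)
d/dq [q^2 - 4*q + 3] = 2*q - 4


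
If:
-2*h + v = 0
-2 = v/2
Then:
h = -2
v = -4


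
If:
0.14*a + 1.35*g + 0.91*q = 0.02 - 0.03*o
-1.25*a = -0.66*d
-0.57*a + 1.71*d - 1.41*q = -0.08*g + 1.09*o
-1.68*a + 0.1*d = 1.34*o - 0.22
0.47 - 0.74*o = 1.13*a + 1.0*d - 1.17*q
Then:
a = -0.23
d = -0.44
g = 0.52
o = 0.42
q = -0.73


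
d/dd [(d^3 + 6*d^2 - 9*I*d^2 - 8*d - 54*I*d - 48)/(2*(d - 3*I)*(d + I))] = (d^4 - 4*I*d^3 + d^2*(-1 + 42*I) + d*(132 - 54*I) - 24 - 258*I)/(2*d^4 - 8*I*d^3 + 4*d^2 - 24*I*d + 18)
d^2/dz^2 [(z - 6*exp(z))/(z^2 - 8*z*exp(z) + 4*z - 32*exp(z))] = 2*(4*(z - 6*exp(z))*(4*z*exp(z) - z + 20*exp(z) - 2)^2 + ((z - 6*exp(z))*(4*z*exp(z) + 24*exp(z) - 1) - 2*(6*exp(z) - 1)*(4*z*exp(z) - z + 20*exp(z) - 2))*(z^2 - 8*z*exp(z) + 4*z - 32*exp(z)) - 3*(z^2 - 8*z*exp(z) + 4*z - 32*exp(z))^2*exp(z))/(z^2 - 8*z*exp(z) + 4*z - 32*exp(z))^3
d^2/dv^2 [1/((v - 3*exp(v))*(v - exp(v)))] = (2*(1 - exp(v))^2*(v - 3*exp(v))^2 - 2*(1 - exp(v))*(v - 3*exp(v))*(v - exp(v))*(3*exp(v) - 1) + (v - 3*exp(v))^2*(v - exp(v))*exp(v) + 3*(v - 3*exp(v))*(v - exp(v))^2*exp(v) + 2*(v - exp(v))^2*(3*exp(v) - 1)^2)/((v - 3*exp(v))^3*(v - exp(v))^3)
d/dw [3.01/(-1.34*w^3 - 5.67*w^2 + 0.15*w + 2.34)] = (12.1002*w^2 + 34.1334*w - 0.4515)/(1.34*w^3 + 5.67*w^2 - 0.15*w - 2.34)^2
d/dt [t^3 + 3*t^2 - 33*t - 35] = 3*t^2 + 6*t - 33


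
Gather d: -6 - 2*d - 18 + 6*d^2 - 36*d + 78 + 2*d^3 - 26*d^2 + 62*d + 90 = 2*d^3 - 20*d^2 + 24*d + 144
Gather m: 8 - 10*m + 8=16 - 10*m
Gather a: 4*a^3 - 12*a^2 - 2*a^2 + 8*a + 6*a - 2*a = 4*a^3 - 14*a^2 + 12*a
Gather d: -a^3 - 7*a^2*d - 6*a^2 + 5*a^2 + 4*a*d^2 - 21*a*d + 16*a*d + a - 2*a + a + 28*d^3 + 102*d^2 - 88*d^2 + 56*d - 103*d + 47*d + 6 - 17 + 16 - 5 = -a^3 - a^2 + 28*d^3 + d^2*(4*a + 14) + d*(-7*a^2 - 5*a)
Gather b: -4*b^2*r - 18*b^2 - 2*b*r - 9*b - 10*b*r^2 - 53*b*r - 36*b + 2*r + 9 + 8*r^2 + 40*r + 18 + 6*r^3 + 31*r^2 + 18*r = b^2*(-4*r - 18) + b*(-10*r^2 - 55*r - 45) + 6*r^3 + 39*r^2 + 60*r + 27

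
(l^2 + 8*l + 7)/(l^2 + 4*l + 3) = (l + 7)/(l + 3)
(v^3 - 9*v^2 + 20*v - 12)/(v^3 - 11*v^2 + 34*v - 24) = (v - 2)/(v - 4)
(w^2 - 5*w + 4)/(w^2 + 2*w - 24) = (w - 1)/(w + 6)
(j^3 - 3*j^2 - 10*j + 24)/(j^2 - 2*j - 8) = (j^2 + j - 6)/(j + 2)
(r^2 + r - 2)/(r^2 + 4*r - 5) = (r + 2)/(r + 5)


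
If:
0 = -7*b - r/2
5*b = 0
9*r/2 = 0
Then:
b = 0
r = 0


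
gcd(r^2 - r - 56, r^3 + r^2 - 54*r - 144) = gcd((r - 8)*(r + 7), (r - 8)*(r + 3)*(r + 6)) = r - 8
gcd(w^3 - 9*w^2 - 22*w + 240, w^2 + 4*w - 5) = w + 5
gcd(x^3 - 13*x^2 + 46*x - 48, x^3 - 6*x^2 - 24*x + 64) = x^2 - 10*x + 16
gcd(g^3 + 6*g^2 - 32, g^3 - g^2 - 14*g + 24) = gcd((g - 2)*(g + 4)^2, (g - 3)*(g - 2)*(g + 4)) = g^2 + 2*g - 8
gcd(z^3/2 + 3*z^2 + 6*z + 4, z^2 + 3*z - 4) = 1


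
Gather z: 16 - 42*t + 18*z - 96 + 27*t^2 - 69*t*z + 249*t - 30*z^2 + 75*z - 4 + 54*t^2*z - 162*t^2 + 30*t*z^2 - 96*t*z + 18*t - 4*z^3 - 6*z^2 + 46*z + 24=-135*t^2 + 225*t - 4*z^3 + z^2*(30*t - 36) + z*(54*t^2 - 165*t + 139) - 60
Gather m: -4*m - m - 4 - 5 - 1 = -5*m - 10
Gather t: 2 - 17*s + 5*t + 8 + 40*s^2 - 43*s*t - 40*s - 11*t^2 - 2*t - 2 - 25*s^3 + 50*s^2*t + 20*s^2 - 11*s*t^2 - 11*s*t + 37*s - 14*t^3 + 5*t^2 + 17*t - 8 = -25*s^3 + 60*s^2 - 20*s - 14*t^3 + t^2*(-11*s - 6) + t*(50*s^2 - 54*s + 20)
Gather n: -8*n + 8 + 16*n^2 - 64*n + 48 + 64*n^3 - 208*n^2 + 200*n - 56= 64*n^3 - 192*n^2 + 128*n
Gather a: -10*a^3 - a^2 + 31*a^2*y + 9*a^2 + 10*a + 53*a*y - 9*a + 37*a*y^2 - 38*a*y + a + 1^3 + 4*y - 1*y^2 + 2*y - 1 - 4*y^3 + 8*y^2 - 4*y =-10*a^3 + a^2*(31*y + 8) + a*(37*y^2 + 15*y + 2) - 4*y^3 + 7*y^2 + 2*y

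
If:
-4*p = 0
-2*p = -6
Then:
No Solution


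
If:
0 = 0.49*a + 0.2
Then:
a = -0.41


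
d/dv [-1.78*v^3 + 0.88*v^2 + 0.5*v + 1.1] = -5.34*v^2 + 1.76*v + 0.5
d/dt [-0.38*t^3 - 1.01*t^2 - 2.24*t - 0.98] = -1.14*t^2 - 2.02*t - 2.24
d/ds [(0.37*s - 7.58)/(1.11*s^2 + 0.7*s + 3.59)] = (-0.4107*s^2 + 16.8276*s + 6.6343)/(1.2321*s^4 + 1.554*s^3 + 8.4598*s^2 + 5.026*s + 12.8881)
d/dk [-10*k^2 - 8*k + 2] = -20*k - 8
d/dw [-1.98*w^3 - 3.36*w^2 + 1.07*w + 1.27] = -5.94*w^2 - 6.72*w + 1.07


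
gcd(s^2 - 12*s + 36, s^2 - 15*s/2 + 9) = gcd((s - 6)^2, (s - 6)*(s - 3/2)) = s - 6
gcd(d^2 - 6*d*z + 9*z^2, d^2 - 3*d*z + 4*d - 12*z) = -d + 3*z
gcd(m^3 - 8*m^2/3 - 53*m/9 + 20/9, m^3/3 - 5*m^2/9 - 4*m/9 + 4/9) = 1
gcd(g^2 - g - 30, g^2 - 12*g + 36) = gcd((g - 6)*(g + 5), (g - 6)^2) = g - 6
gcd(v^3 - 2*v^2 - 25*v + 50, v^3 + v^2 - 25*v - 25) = v^2 - 25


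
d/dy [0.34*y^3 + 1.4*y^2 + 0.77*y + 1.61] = 1.02*y^2 + 2.8*y + 0.77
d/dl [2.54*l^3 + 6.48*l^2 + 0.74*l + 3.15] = 7.62*l^2 + 12.96*l + 0.74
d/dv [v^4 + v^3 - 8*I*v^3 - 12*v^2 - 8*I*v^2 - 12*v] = 4*v^3 + v^2*(3 - 24*I) + v*(-24 - 16*I) - 12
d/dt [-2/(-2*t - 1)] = -4/(2*t + 1)^2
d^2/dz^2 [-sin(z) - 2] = sin(z)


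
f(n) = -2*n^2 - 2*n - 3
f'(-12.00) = 46.00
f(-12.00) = -267.00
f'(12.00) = -50.00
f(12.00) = -315.00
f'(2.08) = -10.32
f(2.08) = -15.81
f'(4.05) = -18.20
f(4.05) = -43.90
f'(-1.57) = 4.28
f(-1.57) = -4.79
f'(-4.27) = 15.08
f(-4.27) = -30.93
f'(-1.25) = 3.00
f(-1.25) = -3.62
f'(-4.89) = 17.56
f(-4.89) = -41.04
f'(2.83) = -13.32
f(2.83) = -24.68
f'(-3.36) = 11.44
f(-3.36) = -18.86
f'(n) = -4*n - 2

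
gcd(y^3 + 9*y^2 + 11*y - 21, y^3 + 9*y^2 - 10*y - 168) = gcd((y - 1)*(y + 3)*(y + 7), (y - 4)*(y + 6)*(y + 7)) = y + 7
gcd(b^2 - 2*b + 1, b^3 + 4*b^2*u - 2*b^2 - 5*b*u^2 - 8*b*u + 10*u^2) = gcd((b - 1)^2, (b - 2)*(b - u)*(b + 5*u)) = 1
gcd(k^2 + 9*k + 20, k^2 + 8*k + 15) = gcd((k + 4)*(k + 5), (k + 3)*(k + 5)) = k + 5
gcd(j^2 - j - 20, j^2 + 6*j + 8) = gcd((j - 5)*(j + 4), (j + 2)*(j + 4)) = j + 4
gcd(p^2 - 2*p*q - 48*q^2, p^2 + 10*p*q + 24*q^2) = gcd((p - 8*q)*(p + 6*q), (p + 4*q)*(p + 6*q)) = p + 6*q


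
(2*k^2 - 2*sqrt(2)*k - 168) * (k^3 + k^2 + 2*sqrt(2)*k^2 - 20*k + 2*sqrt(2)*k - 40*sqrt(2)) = 2*k^5 + 2*k^4 + 2*sqrt(2)*k^4 - 216*k^3 + 2*sqrt(2)*k^3 - 376*sqrt(2)*k^2 - 176*k^2 - 336*sqrt(2)*k + 3520*k + 6720*sqrt(2)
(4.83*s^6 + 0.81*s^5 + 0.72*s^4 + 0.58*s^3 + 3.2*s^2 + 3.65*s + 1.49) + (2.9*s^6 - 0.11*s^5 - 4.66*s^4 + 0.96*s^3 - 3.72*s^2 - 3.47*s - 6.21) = 7.73*s^6 + 0.7*s^5 - 3.94*s^4 + 1.54*s^3 - 0.52*s^2 + 0.18*s - 4.72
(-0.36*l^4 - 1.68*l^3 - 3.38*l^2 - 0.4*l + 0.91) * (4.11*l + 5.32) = -1.4796*l^5 - 8.82*l^4 - 22.8294*l^3 - 19.6256*l^2 + 1.6121*l + 4.8412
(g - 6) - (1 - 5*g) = 6*g - 7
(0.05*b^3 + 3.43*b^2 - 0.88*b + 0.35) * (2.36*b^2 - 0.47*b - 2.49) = 0.118*b^5 + 8.0713*b^4 - 3.8134*b^3 - 7.3011*b^2 + 2.0267*b - 0.8715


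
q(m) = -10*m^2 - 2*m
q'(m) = -20*m - 2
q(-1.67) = -24.55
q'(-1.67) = 31.40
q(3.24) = -111.46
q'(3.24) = -66.80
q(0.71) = -6.46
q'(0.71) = -16.20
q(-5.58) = -300.20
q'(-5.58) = 109.60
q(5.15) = -275.52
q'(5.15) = -105.00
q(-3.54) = -118.24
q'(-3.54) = 68.80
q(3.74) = -147.36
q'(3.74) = -76.80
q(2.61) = -73.34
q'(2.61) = -54.20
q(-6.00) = -348.00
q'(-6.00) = 118.00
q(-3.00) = -84.00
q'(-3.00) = 58.00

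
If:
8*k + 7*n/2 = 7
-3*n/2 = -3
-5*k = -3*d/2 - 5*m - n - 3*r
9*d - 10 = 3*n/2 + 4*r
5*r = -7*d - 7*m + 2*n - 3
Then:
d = 64/67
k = 0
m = -7/268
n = 2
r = -295/268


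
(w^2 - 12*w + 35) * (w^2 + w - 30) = w^4 - 11*w^3 - 7*w^2 + 395*w - 1050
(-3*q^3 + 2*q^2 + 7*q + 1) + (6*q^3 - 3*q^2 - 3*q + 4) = 3*q^3 - q^2 + 4*q + 5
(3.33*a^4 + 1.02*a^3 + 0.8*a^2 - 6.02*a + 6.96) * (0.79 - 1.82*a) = -6.0606*a^5 + 0.7743*a^4 - 0.6502*a^3 + 11.5884*a^2 - 17.423*a + 5.4984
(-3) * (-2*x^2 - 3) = 6*x^2 + 9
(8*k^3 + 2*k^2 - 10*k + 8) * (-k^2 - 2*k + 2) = -8*k^5 - 18*k^4 + 22*k^3 + 16*k^2 - 36*k + 16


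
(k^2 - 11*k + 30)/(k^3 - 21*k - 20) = (k - 6)/(k^2 + 5*k + 4)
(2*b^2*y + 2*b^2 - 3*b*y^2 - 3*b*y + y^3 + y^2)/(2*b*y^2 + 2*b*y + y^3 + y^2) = (2*b^2 - 3*b*y + y^2)/(y*(2*b + y))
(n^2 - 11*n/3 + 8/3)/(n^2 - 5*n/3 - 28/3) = (-3*n^2 + 11*n - 8)/(-3*n^2 + 5*n + 28)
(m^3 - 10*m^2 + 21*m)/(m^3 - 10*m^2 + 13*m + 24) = m*(m - 7)/(m^2 - 7*m - 8)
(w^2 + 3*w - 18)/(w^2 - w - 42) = (w - 3)/(w - 7)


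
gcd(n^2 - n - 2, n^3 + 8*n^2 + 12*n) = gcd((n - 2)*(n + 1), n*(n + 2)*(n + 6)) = 1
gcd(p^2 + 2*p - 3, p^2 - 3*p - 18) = p + 3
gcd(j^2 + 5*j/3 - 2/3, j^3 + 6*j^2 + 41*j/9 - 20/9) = j - 1/3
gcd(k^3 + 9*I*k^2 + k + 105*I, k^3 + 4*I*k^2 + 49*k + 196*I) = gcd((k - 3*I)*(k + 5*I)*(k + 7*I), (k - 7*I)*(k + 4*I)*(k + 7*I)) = k + 7*I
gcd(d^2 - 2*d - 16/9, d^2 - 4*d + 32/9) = d - 8/3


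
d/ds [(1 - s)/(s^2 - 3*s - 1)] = (-s^2 + 3*s + (s - 1)*(2*s - 3) + 1)/(-s^2 + 3*s + 1)^2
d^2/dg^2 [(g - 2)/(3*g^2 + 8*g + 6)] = 2*(4*(g - 2)*(3*g + 4)^2 - (9*g + 2)*(3*g^2 + 8*g + 6))/(3*g^2 + 8*g + 6)^3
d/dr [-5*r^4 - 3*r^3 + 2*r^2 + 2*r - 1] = -20*r^3 - 9*r^2 + 4*r + 2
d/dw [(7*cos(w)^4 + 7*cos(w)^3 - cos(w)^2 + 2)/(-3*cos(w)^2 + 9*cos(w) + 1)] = 2*(21*cos(w)^5 - 84*cos(w)^4 - 77*cos(w)^3 - 6*cos(w)^2 - 5*cos(w) + 9)*sin(w)/(3*sin(w)^2 + 9*cos(w) - 2)^2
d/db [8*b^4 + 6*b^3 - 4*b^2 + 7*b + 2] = 32*b^3 + 18*b^2 - 8*b + 7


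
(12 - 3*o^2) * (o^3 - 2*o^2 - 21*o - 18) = -3*o^5 + 6*o^4 + 75*o^3 + 30*o^2 - 252*o - 216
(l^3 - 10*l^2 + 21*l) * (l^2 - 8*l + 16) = l^5 - 18*l^4 + 117*l^3 - 328*l^2 + 336*l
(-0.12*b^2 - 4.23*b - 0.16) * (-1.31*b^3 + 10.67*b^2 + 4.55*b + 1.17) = 0.1572*b^5 + 4.2609*b^4 - 45.4705*b^3 - 21.0941*b^2 - 5.6771*b - 0.1872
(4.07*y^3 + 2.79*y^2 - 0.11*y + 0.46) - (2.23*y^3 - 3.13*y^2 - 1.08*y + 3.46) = 1.84*y^3 + 5.92*y^2 + 0.97*y - 3.0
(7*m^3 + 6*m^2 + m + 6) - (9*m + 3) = 7*m^3 + 6*m^2 - 8*m + 3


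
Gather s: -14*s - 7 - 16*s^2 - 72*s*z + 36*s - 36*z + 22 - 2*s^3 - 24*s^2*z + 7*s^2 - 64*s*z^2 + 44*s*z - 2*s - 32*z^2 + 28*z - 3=-2*s^3 + s^2*(-24*z - 9) + s*(-64*z^2 - 28*z + 20) - 32*z^2 - 8*z + 12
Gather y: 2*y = 2*y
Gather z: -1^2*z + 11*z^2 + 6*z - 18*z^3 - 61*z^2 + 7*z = -18*z^3 - 50*z^2 + 12*z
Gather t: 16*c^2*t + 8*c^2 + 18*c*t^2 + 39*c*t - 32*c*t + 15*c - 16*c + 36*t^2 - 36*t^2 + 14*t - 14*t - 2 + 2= 8*c^2 + 18*c*t^2 - c + t*(16*c^2 + 7*c)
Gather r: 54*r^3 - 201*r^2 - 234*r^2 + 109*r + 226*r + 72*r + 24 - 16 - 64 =54*r^3 - 435*r^2 + 407*r - 56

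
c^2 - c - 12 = (c - 4)*(c + 3)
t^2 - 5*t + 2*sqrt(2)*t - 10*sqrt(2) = (t - 5)*(t + 2*sqrt(2))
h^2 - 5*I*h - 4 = (h - 4*I)*(h - I)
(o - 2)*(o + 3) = o^2 + o - 6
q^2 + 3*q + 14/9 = (q + 2/3)*(q + 7/3)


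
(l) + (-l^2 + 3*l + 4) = -l^2 + 4*l + 4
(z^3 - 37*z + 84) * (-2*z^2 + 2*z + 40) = -2*z^5 + 2*z^4 + 114*z^3 - 242*z^2 - 1312*z + 3360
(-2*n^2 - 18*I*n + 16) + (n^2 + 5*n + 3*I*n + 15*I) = -n^2 + 5*n - 15*I*n + 16 + 15*I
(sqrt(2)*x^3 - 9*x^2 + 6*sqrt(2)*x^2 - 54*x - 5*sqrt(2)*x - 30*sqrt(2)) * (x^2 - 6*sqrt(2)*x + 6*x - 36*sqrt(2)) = sqrt(2)*x^5 - 21*x^4 + 12*sqrt(2)*x^4 - 252*x^3 + 85*sqrt(2)*x^3 - 696*x^2 + 588*sqrt(2)*x^2 + 720*x + 1764*sqrt(2)*x + 2160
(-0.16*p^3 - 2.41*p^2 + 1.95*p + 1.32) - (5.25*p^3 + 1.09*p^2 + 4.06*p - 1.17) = -5.41*p^3 - 3.5*p^2 - 2.11*p + 2.49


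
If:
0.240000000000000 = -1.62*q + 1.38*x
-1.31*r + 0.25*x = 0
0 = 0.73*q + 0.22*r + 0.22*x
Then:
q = -0.04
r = 0.02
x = 0.12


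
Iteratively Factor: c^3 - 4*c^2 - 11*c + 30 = (c - 5)*(c^2 + c - 6) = (c - 5)*(c - 2)*(c + 3)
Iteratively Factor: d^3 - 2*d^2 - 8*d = (d + 2)*(d^2 - 4*d) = (d - 4)*(d + 2)*(d)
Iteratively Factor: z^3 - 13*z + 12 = (z - 3)*(z^2 + 3*z - 4) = (z - 3)*(z + 4)*(z - 1)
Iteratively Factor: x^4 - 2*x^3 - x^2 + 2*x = (x + 1)*(x^3 - 3*x^2 + 2*x) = (x - 2)*(x + 1)*(x^2 - x) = (x - 2)*(x - 1)*(x + 1)*(x)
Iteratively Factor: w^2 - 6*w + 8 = (w - 4)*(w - 2)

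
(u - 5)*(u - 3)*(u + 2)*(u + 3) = u^4 - 3*u^3 - 19*u^2 + 27*u + 90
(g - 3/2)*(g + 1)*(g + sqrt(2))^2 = g^4 - g^3/2 + 2*sqrt(2)*g^3 - sqrt(2)*g^2 + g^2/2 - 3*sqrt(2)*g - g - 3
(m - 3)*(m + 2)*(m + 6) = m^3 + 5*m^2 - 12*m - 36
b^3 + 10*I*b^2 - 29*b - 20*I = (b + I)*(b + 4*I)*(b + 5*I)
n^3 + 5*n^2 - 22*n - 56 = (n - 4)*(n + 2)*(n + 7)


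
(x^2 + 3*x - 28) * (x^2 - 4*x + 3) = x^4 - x^3 - 37*x^2 + 121*x - 84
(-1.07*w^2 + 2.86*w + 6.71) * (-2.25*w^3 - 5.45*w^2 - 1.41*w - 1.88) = 2.4075*w^5 - 0.603499999999999*w^4 - 29.1758*w^3 - 38.5905*w^2 - 14.8379*w - 12.6148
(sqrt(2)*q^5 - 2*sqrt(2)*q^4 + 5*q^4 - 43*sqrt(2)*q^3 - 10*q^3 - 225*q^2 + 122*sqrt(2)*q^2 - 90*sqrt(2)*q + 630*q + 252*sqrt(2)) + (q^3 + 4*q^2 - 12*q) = sqrt(2)*q^5 - 2*sqrt(2)*q^4 + 5*q^4 - 43*sqrt(2)*q^3 - 9*q^3 - 221*q^2 + 122*sqrt(2)*q^2 - 90*sqrt(2)*q + 618*q + 252*sqrt(2)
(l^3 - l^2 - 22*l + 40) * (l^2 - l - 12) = l^5 - 2*l^4 - 33*l^3 + 74*l^2 + 224*l - 480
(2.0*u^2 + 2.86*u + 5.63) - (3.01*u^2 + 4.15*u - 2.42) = -1.01*u^2 - 1.29*u + 8.05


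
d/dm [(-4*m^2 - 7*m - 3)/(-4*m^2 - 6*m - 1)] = (-4*m^2 - 16*m - 11)/(16*m^4 + 48*m^3 + 44*m^2 + 12*m + 1)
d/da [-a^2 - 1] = -2*a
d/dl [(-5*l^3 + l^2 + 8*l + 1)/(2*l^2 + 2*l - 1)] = (-10*l^4 - 20*l^3 + l^2 - 6*l - 10)/(4*l^4 + 8*l^3 - 4*l + 1)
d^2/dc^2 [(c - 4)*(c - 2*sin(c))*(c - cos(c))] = 2*c^2*sin(c) + c^2*cos(c) - 4*c*sin(c) - 4*c*sin(2*c) - 12*c*cos(c) + 6*c - 12*sin(c) + 16*sin(2*c) + 14*cos(c) + 4*cos(2*c) - 8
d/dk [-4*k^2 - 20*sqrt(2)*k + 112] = -8*k - 20*sqrt(2)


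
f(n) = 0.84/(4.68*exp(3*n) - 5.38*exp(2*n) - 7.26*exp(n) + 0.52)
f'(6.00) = 0.00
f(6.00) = 0.00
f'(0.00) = 0.06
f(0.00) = -0.11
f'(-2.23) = 7.42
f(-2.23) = -2.65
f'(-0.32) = 0.14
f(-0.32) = -0.14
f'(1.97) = -0.00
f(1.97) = 0.00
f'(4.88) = -0.00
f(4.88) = 0.00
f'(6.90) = -0.00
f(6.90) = 0.00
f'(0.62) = -14.67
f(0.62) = -0.56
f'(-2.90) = 32.73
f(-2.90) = 8.00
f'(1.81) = -0.00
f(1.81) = 0.00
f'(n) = 0.84*(-14.04*exp(3*n) + 10.76*exp(2*n) + 7.26*exp(n))/(4.68*exp(3*n) - 5.38*exp(2*n) - 7.26*exp(n) + 0.52)^2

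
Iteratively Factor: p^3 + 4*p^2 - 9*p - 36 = (p + 3)*(p^2 + p - 12) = (p + 3)*(p + 4)*(p - 3)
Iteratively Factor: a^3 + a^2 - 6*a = (a - 2)*(a^2 + 3*a) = (a - 2)*(a + 3)*(a)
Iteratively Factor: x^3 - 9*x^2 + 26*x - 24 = (x - 3)*(x^2 - 6*x + 8) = (x - 3)*(x - 2)*(x - 4)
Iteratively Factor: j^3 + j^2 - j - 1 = (j + 1)*(j^2 - 1) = (j + 1)^2*(j - 1)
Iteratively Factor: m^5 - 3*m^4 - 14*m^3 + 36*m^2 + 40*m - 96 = (m + 3)*(m^4 - 6*m^3 + 4*m^2 + 24*m - 32) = (m - 2)*(m + 3)*(m^3 - 4*m^2 - 4*m + 16) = (m - 2)*(m + 2)*(m + 3)*(m^2 - 6*m + 8) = (m - 2)^2*(m + 2)*(m + 3)*(m - 4)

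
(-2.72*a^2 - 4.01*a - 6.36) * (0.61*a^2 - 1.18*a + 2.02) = -1.6592*a^4 + 0.7635*a^3 - 4.6422*a^2 - 0.595399999999999*a - 12.8472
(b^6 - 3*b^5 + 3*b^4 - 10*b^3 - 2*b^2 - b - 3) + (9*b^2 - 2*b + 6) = b^6 - 3*b^5 + 3*b^4 - 10*b^3 + 7*b^2 - 3*b + 3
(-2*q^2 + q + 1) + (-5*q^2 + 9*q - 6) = -7*q^2 + 10*q - 5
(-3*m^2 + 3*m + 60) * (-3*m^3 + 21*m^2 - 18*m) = 9*m^5 - 72*m^4 - 63*m^3 + 1206*m^2 - 1080*m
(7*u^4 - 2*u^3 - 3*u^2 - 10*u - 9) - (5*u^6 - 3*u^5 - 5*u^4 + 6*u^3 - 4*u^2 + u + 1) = -5*u^6 + 3*u^5 + 12*u^4 - 8*u^3 + u^2 - 11*u - 10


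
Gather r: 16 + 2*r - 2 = 2*r + 14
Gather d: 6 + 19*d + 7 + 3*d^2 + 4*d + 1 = 3*d^2 + 23*d + 14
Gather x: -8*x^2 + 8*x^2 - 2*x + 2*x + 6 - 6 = 0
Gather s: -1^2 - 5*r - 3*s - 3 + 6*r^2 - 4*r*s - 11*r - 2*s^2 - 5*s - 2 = 6*r^2 - 16*r - 2*s^2 + s*(-4*r - 8) - 6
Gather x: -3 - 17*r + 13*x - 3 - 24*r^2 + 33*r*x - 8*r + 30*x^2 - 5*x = -24*r^2 - 25*r + 30*x^2 + x*(33*r + 8) - 6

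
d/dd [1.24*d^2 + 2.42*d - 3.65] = 2.48*d + 2.42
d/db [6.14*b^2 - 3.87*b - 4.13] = 12.28*b - 3.87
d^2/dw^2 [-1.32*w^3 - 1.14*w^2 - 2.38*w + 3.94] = -7.92*w - 2.28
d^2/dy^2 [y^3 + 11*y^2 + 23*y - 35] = 6*y + 22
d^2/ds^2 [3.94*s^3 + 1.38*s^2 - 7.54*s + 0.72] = 23.64*s + 2.76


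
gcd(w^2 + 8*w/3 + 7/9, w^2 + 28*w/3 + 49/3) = w + 7/3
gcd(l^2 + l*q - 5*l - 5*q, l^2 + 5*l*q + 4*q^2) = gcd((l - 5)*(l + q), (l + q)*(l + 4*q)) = l + q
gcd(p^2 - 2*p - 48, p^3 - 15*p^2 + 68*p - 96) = p - 8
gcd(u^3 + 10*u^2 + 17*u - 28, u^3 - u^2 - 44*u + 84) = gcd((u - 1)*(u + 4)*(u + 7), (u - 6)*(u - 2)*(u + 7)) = u + 7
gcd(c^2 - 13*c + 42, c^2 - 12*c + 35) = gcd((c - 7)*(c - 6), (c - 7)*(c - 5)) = c - 7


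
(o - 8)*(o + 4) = o^2 - 4*o - 32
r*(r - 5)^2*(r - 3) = r^4 - 13*r^3 + 55*r^2 - 75*r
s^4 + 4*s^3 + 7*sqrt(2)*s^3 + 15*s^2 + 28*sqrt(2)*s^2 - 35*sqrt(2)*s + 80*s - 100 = (s - 1)*(s + 5)*(s + 2*sqrt(2))*(s + 5*sqrt(2))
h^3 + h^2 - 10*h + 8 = (h - 2)*(h - 1)*(h + 4)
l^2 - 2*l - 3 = (l - 3)*(l + 1)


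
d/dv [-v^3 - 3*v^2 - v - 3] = -3*v^2 - 6*v - 1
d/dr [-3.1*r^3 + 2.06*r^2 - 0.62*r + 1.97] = -9.3*r^2 + 4.12*r - 0.62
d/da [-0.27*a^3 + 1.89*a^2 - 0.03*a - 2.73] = -0.81*a^2 + 3.78*a - 0.03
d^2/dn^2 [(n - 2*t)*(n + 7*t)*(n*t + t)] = 2*t*(3*n + 5*t + 1)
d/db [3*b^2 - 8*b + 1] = 6*b - 8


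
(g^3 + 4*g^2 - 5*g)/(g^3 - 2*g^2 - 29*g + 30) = g/(g - 6)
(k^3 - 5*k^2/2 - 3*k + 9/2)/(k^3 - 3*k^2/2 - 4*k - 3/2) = (2*k^2 + k - 3)/(2*k^2 + 3*k + 1)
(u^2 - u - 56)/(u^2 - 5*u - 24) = (u + 7)/(u + 3)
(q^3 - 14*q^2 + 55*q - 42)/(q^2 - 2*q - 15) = (-q^3 + 14*q^2 - 55*q + 42)/(-q^2 + 2*q + 15)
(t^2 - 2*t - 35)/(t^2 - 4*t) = (t^2 - 2*t - 35)/(t*(t - 4))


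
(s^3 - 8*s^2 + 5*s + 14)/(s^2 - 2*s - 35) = (s^2 - s - 2)/(s + 5)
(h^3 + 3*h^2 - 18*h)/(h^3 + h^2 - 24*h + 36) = h/(h - 2)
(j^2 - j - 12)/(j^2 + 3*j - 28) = (j + 3)/(j + 7)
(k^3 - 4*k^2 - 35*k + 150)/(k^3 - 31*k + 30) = (k - 5)/(k - 1)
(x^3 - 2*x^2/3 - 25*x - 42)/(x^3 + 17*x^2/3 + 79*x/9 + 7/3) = 3*(x - 6)/(3*x + 1)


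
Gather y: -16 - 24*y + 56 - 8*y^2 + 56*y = -8*y^2 + 32*y + 40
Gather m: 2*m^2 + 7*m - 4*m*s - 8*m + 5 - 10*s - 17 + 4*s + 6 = 2*m^2 + m*(-4*s - 1) - 6*s - 6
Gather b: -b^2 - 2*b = -b^2 - 2*b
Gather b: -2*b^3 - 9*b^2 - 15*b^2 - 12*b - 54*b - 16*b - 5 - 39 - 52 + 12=-2*b^3 - 24*b^2 - 82*b - 84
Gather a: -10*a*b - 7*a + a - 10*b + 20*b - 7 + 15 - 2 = a*(-10*b - 6) + 10*b + 6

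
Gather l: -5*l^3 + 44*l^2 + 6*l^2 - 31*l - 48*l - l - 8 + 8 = -5*l^3 + 50*l^2 - 80*l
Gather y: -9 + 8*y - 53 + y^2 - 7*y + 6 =y^2 + y - 56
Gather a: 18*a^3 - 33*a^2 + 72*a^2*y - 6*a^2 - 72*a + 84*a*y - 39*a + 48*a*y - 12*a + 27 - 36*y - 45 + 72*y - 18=18*a^3 + a^2*(72*y - 39) + a*(132*y - 123) + 36*y - 36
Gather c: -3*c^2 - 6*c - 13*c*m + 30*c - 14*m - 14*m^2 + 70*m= -3*c^2 + c*(24 - 13*m) - 14*m^2 + 56*m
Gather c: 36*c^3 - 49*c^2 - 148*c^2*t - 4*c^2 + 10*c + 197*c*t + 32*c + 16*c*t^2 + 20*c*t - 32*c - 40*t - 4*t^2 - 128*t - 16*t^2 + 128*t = 36*c^3 + c^2*(-148*t - 53) + c*(16*t^2 + 217*t + 10) - 20*t^2 - 40*t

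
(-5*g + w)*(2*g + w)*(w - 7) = -10*g^2*w + 70*g^2 - 3*g*w^2 + 21*g*w + w^3 - 7*w^2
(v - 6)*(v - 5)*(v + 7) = v^3 - 4*v^2 - 47*v + 210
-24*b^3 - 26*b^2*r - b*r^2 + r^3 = (-6*b + r)*(b + r)*(4*b + r)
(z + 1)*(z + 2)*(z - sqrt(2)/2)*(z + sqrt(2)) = z^4 + sqrt(2)*z^3/2 + 3*z^3 + z^2 + 3*sqrt(2)*z^2/2 - 3*z + sqrt(2)*z - 2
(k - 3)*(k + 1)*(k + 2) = k^3 - 7*k - 6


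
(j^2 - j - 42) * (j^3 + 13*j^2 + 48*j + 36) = j^5 + 12*j^4 - 7*j^3 - 558*j^2 - 2052*j - 1512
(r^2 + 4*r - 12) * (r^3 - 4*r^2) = r^5 - 28*r^3 + 48*r^2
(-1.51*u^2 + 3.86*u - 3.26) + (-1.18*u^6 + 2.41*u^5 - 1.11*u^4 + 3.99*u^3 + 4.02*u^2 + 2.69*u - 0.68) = -1.18*u^6 + 2.41*u^5 - 1.11*u^4 + 3.99*u^3 + 2.51*u^2 + 6.55*u - 3.94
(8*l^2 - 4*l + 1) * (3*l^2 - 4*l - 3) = 24*l^4 - 44*l^3 - 5*l^2 + 8*l - 3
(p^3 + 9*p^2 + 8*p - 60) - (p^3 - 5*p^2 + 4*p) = 14*p^2 + 4*p - 60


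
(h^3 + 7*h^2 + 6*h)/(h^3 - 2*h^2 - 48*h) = (h + 1)/(h - 8)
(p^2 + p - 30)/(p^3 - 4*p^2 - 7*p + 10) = (p + 6)/(p^2 + p - 2)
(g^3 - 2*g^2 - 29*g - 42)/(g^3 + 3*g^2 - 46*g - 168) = (g^2 + 5*g + 6)/(g^2 + 10*g + 24)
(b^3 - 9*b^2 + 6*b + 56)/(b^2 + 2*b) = b - 11 + 28/b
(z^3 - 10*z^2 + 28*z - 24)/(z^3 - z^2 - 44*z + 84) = (z - 2)/(z + 7)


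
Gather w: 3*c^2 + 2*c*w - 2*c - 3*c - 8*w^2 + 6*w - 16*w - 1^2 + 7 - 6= 3*c^2 - 5*c - 8*w^2 + w*(2*c - 10)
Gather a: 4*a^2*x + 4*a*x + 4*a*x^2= 4*a^2*x + a*(4*x^2 + 4*x)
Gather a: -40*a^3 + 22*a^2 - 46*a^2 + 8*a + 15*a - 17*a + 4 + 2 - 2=-40*a^3 - 24*a^2 + 6*a + 4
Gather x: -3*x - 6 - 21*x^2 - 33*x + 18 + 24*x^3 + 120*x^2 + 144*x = 24*x^3 + 99*x^2 + 108*x + 12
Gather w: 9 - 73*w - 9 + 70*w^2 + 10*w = 70*w^2 - 63*w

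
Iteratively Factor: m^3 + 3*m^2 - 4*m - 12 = (m + 2)*(m^2 + m - 6) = (m - 2)*(m + 2)*(m + 3)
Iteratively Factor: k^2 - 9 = (k + 3)*(k - 3)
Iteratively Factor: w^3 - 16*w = (w)*(w^2 - 16) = w*(w - 4)*(w + 4)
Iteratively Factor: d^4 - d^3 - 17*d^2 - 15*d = (d + 1)*(d^3 - 2*d^2 - 15*d) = (d + 1)*(d + 3)*(d^2 - 5*d) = d*(d + 1)*(d + 3)*(d - 5)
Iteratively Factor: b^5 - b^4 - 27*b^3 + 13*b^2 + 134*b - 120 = (b + 4)*(b^4 - 5*b^3 - 7*b^2 + 41*b - 30) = (b - 5)*(b + 4)*(b^3 - 7*b + 6) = (b - 5)*(b + 3)*(b + 4)*(b^2 - 3*b + 2) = (b - 5)*(b - 2)*(b + 3)*(b + 4)*(b - 1)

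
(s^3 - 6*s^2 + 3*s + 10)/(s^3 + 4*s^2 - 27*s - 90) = (s^2 - s - 2)/(s^2 + 9*s + 18)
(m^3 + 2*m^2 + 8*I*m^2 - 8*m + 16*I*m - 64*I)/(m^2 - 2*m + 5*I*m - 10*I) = (m^2 + m*(4 + 8*I) + 32*I)/(m + 5*I)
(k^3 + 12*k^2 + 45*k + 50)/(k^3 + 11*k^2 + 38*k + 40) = (k + 5)/(k + 4)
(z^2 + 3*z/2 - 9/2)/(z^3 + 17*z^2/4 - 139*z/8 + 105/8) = 4*(z + 3)/(4*z^2 + 23*z - 35)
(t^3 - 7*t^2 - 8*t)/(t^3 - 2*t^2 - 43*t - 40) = t/(t + 5)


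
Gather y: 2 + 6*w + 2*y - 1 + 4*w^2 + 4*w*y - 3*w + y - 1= 4*w^2 + 3*w + y*(4*w + 3)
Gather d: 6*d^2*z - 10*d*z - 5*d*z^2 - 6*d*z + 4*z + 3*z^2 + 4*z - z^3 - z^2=6*d^2*z + d*(-5*z^2 - 16*z) - z^3 + 2*z^2 + 8*z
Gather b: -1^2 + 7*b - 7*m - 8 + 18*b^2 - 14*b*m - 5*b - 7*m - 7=18*b^2 + b*(2 - 14*m) - 14*m - 16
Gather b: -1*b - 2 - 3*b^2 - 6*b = -3*b^2 - 7*b - 2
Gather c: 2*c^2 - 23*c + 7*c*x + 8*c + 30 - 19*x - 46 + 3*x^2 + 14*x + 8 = 2*c^2 + c*(7*x - 15) + 3*x^2 - 5*x - 8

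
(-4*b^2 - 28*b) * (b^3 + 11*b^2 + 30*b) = -4*b^5 - 72*b^4 - 428*b^3 - 840*b^2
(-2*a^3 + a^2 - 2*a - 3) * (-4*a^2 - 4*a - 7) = 8*a^5 + 4*a^4 + 18*a^3 + 13*a^2 + 26*a + 21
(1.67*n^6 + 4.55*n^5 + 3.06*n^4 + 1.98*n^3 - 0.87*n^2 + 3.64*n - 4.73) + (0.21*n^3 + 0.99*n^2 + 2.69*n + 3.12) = 1.67*n^6 + 4.55*n^5 + 3.06*n^4 + 2.19*n^3 + 0.12*n^2 + 6.33*n - 1.61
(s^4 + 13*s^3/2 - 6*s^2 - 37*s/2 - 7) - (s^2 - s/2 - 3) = s^4 + 13*s^3/2 - 7*s^2 - 18*s - 4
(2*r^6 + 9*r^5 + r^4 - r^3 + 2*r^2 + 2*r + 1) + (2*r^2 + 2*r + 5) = 2*r^6 + 9*r^5 + r^4 - r^3 + 4*r^2 + 4*r + 6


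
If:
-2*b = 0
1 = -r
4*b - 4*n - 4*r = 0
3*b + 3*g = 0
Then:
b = 0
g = 0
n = 1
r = -1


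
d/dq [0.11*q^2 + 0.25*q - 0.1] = 0.22*q + 0.25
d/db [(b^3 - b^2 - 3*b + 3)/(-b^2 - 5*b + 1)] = (-b^4 - 10*b^3 + 5*b^2 + 4*b + 12)/(b^4 + 10*b^3 + 23*b^2 - 10*b + 1)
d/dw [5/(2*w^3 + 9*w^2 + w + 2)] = 5*(-6*w^2 - 18*w - 1)/(2*w^3 + 9*w^2 + w + 2)^2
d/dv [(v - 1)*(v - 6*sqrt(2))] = 2*v - 6*sqrt(2) - 1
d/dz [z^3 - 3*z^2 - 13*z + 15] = 3*z^2 - 6*z - 13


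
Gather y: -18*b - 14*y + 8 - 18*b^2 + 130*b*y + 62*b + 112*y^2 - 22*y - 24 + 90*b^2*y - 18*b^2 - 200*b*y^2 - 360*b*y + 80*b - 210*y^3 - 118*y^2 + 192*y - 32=-36*b^2 + 124*b - 210*y^3 + y^2*(-200*b - 6) + y*(90*b^2 - 230*b + 156) - 48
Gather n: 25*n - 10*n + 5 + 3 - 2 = 15*n + 6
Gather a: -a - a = -2*a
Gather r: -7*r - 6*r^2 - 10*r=-6*r^2 - 17*r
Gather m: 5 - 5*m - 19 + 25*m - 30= 20*m - 44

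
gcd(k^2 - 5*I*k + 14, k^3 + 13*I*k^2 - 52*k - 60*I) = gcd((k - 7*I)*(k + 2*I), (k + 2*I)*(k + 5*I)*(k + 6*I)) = k + 2*I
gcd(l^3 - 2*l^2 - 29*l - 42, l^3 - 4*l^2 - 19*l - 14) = l^2 - 5*l - 14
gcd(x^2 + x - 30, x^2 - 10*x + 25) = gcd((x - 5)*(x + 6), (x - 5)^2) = x - 5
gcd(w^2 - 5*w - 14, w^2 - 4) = w + 2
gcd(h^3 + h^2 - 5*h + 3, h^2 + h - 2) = h - 1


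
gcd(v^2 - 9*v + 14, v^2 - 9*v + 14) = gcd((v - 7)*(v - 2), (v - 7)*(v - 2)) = v^2 - 9*v + 14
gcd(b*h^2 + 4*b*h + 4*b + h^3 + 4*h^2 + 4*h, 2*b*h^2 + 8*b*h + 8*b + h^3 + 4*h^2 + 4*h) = h^2 + 4*h + 4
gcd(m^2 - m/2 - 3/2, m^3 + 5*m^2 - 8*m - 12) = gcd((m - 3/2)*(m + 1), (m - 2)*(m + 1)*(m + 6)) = m + 1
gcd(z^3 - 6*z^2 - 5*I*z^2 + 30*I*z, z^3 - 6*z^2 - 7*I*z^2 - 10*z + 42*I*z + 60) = z^2 + z*(-6 - 5*I) + 30*I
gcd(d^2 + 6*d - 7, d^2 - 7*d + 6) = d - 1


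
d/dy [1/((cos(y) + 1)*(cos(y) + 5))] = 2*(cos(y) + 3)*sin(y)/((cos(y) + 1)^2*(cos(y) + 5)^2)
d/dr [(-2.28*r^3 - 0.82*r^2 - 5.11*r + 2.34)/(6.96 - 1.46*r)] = (6.6576*r^3 - 46.4092*r^2 - 11.4144*r - 32.1492)/(2.1316*r^2 - 20.3232*r + 48.4416)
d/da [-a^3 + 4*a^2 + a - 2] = -3*a^2 + 8*a + 1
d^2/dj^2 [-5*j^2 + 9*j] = -10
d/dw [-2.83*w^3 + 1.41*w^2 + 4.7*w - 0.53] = -8.49*w^2 + 2.82*w + 4.7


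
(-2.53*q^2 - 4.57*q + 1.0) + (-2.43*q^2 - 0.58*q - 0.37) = -4.96*q^2 - 5.15*q + 0.63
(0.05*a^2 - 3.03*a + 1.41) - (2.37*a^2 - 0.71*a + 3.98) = -2.32*a^2 - 2.32*a - 2.57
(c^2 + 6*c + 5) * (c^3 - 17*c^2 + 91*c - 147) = c^5 - 11*c^4 - 6*c^3 + 314*c^2 - 427*c - 735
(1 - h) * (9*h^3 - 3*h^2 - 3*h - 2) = -9*h^4 + 12*h^3 - h - 2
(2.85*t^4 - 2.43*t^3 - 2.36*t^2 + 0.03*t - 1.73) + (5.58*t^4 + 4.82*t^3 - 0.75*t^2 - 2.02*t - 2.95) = 8.43*t^4 + 2.39*t^3 - 3.11*t^2 - 1.99*t - 4.68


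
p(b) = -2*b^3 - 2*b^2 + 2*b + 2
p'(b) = -6*b^2 - 4*b + 2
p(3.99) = -148.90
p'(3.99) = -109.48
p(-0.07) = 1.85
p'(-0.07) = 2.25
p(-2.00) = 6.00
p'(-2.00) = -14.00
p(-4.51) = 135.77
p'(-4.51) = -102.00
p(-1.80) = 3.58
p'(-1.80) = -10.24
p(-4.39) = 123.88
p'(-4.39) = -96.07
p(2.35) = -30.30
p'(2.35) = -40.54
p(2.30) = -28.31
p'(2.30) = -38.94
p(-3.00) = 32.00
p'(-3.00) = -40.00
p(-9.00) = 1280.00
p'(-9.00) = -448.00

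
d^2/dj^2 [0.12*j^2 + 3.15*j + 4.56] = 0.240000000000000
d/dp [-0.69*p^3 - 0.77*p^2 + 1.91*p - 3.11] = -2.07*p^2 - 1.54*p + 1.91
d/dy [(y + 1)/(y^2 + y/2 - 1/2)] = -4/(4*y^2 - 4*y + 1)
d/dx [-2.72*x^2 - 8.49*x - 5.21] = -5.44*x - 8.49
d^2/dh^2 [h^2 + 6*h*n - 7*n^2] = 2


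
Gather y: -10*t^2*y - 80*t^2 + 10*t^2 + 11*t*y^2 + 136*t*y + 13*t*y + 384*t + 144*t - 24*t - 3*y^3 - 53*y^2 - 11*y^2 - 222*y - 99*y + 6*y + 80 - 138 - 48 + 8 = -70*t^2 + 504*t - 3*y^3 + y^2*(11*t - 64) + y*(-10*t^2 + 149*t - 315) - 98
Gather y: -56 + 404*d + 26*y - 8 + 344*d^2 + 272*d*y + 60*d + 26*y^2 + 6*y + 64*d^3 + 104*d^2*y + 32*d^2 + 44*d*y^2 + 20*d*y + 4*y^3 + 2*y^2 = 64*d^3 + 376*d^2 + 464*d + 4*y^3 + y^2*(44*d + 28) + y*(104*d^2 + 292*d + 32) - 64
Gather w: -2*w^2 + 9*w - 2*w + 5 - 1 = -2*w^2 + 7*w + 4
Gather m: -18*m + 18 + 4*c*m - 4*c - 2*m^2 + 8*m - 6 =-4*c - 2*m^2 + m*(4*c - 10) + 12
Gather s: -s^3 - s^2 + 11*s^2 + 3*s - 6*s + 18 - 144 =-s^3 + 10*s^2 - 3*s - 126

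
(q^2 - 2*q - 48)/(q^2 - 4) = (q^2 - 2*q - 48)/(q^2 - 4)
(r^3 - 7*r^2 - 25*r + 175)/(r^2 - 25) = r - 7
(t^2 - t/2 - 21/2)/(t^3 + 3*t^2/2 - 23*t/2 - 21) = 1/(t + 2)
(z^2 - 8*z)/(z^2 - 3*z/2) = 2*(z - 8)/(2*z - 3)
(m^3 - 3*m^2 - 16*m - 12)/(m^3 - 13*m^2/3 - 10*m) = 3*(m^2 + 3*m + 2)/(m*(3*m + 5))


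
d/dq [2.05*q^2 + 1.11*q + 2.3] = 4.1*q + 1.11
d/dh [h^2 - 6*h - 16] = 2*h - 6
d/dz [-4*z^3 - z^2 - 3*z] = -12*z^2 - 2*z - 3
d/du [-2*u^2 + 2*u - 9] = 2 - 4*u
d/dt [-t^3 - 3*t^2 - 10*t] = -3*t^2 - 6*t - 10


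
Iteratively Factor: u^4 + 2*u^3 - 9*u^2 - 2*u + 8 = (u - 2)*(u^3 + 4*u^2 - u - 4) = (u - 2)*(u + 4)*(u^2 - 1) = (u - 2)*(u + 1)*(u + 4)*(u - 1)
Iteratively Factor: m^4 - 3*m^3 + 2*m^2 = (m - 1)*(m^3 - 2*m^2) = (m - 2)*(m - 1)*(m^2) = m*(m - 2)*(m - 1)*(m)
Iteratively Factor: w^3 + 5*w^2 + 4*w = (w)*(w^2 + 5*w + 4) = w*(w + 4)*(w + 1)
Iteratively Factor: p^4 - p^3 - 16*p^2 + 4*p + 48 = (p - 4)*(p^3 + 3*p^2 - 4*p - 12) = (p - 4)*(p + 3)*(p^2 - 4) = (p - 4)*(p - 2)*(p + 3)*(p + 2)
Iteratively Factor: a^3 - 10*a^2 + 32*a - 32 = (a - 2)*(a^2 - 8*a + 16) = (a - 4)*(a - 2)*(a - 4)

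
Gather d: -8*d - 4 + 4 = -8*d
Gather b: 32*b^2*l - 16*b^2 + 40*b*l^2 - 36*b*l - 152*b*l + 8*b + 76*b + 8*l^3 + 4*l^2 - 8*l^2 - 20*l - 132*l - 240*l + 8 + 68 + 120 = b^2*(32*l - 16) + b*(40*l^2 - 188*l + 84) + 8*l^3 - 4*l^2 - 392*l + 196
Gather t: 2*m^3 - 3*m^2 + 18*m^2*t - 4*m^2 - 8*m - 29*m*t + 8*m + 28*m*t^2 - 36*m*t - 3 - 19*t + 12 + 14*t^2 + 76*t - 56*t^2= 2*m^3 - 7*m^2 + t^2*(28*m - 42) + t*(18*m^2 - 65*m + 57) + 9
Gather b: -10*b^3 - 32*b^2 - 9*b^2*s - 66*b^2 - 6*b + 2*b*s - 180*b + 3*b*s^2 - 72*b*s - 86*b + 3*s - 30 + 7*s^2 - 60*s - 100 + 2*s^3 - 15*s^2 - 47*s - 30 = -10*b^3 + b^2*(-9*s - 98) + b*(3*s^2 - 70*s - 272) + 2*s^3 - 8*s^2 - 104*s - 160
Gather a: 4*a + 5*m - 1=4*a + 5*m - 1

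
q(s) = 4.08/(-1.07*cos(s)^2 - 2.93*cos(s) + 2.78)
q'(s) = 4.08*(-2.14*sin(s)*cos(s) - 2.93*sin(s))/(-1.07*cos(s)^2 - 2.93*cos(s) + 2.78)^2 = -(8.7312*cos(s) + 11.9544)*sin(s)/(1.07*cos(s)^2 + 2.93*cos(s) - 2.78)^2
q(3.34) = 0.88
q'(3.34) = 0.03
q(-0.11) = -3.43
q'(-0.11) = 1.60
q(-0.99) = 4.80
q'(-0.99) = 19.37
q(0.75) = 64.45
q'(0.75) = -3119.73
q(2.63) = 0.90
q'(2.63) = -0.10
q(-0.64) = -15.78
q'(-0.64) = 169.38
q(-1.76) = 1.24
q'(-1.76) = 0.93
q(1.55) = 1.50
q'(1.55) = -1.64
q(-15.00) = 0.93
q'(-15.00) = 0.18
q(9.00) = 0.89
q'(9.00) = -0.08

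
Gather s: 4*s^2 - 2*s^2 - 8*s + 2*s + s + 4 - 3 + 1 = 2*s^2 - 5*s + 2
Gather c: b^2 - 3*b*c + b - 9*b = b^2 - 3*b*c - 8*b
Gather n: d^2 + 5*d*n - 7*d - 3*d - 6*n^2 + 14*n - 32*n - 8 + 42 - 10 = d^2 - 10*d - 6*n^2 + n*(5*d - 18) + 24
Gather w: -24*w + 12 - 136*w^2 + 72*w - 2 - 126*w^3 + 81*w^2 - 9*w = -126*w^3 - 55*w^2 + 39*w + 10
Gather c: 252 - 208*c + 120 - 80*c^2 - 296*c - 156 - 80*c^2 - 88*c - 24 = -160*c^2 - 592*c + 192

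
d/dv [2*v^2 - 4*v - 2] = 4*v - 4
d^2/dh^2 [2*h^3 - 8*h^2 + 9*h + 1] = 12*h - 16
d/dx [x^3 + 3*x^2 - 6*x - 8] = 3*x^2 + 6*x - 6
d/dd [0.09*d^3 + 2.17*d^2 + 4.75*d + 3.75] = 0.27*d^2 + 4.34*d + 4.75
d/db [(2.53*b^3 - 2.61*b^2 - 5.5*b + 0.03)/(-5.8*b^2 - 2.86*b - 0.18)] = (-14.674*b^4 - 14.4716*b^3 - 25.8016*b^2 + 1.2876*b + 1.0758)/(33.64*b^4 + 33.176*b^3 + 10.2676*b^2 + 1.0296*b + 0.0324)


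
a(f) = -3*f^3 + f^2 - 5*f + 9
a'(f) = -9*f^2 + 2*f - 5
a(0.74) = 4.63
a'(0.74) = -8.45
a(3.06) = -82.89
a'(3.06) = -83.15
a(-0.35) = 11.00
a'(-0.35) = -6.80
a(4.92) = -348.68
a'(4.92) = -213.02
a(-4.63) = 351.35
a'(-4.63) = -207.19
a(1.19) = -0.59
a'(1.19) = -15.36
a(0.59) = 5.78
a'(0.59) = -6.95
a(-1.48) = 28.32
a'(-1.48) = -27.67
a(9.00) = -2142.00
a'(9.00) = -716.00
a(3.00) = -78.00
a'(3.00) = -80.00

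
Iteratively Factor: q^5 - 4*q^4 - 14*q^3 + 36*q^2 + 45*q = (q)*(q^4 - 4*q^3 - 14*q^2 + 36*q + 45) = q*(q + 1)*(q^3 - 5*q^2 - 9*q + 45) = q*(q + 1)*(q + 3)*(q^2 - 8*q + 15) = q*(q - 3)*(q + 1)*(q + 3)*(q - 5)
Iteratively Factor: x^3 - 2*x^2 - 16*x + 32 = (x - 4)*(x^2 + 2*x - 8) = (x - 4)*(x - 2)*(x + 4)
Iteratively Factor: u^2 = (u)*(u)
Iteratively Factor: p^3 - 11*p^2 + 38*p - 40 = (p - 5)*(p^2 - 6*p + 8) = (p - 5)*(p - 4)*(p - 2)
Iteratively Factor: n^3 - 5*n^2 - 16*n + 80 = (n - 4)*(n^2 - n - 20) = (n - 5)*(n - 4)*(n + 4)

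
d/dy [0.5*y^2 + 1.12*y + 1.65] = 1.0*y + 1.12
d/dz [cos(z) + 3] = -sin(z)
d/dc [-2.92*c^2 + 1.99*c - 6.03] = 1.99 - 5.84*c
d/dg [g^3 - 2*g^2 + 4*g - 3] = 3*g^2 - 4*g + 4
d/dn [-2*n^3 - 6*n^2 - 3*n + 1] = -6*n^2 - 12*n - 3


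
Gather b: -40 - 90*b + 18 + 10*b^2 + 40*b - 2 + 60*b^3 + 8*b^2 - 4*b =60*b^3 + 18*b^2 - 54*b - 24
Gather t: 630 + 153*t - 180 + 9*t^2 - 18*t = 9*t^2 + 135*t + 450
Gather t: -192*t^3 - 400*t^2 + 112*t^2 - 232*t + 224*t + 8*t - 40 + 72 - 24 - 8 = -192*t^3 - 288*t^2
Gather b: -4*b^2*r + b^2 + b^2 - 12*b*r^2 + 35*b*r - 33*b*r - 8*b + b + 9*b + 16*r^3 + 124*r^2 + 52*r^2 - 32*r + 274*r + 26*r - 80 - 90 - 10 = b^2*(2 - 4*r) + b*(-12*r^2 + 2*r + 2) + 16*r^3 + 176*r^2 + 268*r - 180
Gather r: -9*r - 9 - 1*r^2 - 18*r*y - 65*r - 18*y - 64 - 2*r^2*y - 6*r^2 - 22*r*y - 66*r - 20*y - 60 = r^2*(-2*y - 7) + r*(-40*y - 140) - 38*y - 133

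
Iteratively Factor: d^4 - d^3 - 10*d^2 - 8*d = (d + 2)*(d^3 - 3*d^2 - 4*d) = (d + 1)*(d + 2)*(d^2 - 4*d) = (d - 4)*(d + 1)*(d + 2)*(d)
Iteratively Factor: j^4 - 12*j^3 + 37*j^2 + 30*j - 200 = (j + 2)*(j^3 - 14*j^2 + 65*j - 100) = (j - 4)*(j + 2)*(j^2 - 10*j + 25) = (j - 5)*(j - 4)*(j + 2)*(j - 5)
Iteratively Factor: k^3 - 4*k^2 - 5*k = (k - 5)*(k^2 + k) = k*(k - 5)*(k + 1)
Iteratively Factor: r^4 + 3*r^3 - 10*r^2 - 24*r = (r)*(r^3 + 3*r^2 - 10*r - 24) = r*(r - 3)*(r^2 + 6*r + 8) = r*(r - 3)*(r + 2)*(r + 4)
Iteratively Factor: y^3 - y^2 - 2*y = (y - 2)*(y^2 + y) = y*(y - 2)*(y + 1)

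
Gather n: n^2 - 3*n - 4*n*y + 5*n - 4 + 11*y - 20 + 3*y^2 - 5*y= n^2 + n*(2 - 4*y) + 3*y^2 + 6*y - 24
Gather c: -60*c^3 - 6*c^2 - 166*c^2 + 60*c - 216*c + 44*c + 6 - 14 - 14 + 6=-60*c^3 - 172*c^2 - 112*c - 16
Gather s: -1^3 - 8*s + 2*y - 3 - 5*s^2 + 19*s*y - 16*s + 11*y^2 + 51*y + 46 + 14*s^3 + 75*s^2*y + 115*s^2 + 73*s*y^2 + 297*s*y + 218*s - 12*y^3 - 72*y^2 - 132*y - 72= 14*s^3 + s^2*(75*y + 110) + s*(73*y^2 + 316*y + 194) - 12*y^3 - 61*y^2 - 79*y - 30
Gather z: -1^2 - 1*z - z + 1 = -2*z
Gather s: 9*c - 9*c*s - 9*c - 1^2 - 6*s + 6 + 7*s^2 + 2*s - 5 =7*s^2 + s*(-9*c - 4)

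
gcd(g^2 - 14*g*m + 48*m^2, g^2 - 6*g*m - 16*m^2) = g - 8*m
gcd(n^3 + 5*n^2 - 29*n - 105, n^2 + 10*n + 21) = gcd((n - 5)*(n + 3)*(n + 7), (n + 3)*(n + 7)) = n^2 + 10*n + 21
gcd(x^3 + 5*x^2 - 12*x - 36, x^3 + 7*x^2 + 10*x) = x + 2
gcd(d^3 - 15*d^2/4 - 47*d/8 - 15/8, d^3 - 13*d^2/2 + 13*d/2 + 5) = d^2 - 9*d/2 - 5/2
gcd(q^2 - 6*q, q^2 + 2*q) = q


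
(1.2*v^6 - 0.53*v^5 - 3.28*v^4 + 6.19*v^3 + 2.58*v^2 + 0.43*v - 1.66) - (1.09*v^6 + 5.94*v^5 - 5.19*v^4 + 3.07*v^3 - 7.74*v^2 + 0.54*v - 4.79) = 0.11*v^6 - 6.47*v^5 + 1.91*v^4 + 3.12*v^3 + 10.32*v^2 - 0.11*v + 3.13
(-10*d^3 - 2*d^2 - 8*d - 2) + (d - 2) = -10*d^3 - 2*d^2 - 7*d - 4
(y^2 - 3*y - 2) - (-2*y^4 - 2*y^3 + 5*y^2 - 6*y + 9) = 2*y^4 + 2*y^3 - 4*y^2 + 3*y - 11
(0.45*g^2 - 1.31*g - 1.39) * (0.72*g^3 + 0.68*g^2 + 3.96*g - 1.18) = 0.324*g^5 - 0.6372*g^4 - 0.1096*g^3 - 6.6638*g^2 - 3.9586*g + 1.6402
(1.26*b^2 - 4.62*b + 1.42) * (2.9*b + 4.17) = 3.654*b^3 - 8.1438*b^2 - 15.1474*b + 5.9214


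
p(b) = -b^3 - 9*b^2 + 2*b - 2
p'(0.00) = 2.00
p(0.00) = -2.00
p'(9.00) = -403.00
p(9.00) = -1442.00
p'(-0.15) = 4.63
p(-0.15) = -2.50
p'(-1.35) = 20.83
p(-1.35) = -18.64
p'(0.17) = -1.15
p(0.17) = -1.93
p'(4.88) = -157.28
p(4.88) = -322.78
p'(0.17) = -1.15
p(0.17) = -1.93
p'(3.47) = -96.58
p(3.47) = -145.21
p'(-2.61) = 28.54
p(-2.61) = -50.75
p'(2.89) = -75.08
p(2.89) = -95.53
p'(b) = -3*b^2 - 18*b + 2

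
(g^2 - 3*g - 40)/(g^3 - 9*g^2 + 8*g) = (g + 5)/(g*(g - 1))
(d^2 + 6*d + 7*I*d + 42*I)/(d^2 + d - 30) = (d + 7*I)/(d - 5)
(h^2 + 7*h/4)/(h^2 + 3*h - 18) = h*(4*h + 7)/(4*(h^2 + 3*h - 18))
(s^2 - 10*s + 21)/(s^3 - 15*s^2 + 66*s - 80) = (s^2 - 10*s + 21)/(s^3 - 15*s^2 + 66*s - 80)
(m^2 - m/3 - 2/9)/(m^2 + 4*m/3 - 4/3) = (m + 1/3)/(m + 2)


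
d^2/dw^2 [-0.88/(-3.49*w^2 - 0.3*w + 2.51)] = (-21.436976*w^2 - 1.84272*w + 0.88*(6.98*w + 0.3)*(13.96*w + 0.6) + 15.417424)/(3.49*w^2 + 0.3*w - 2.51)^3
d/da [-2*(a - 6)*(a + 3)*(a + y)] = -6*a^2 - 4*a*y + 12*a + 6*y + 36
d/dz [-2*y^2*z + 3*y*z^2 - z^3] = -2*y^2 + 6*y*z - 3*z^2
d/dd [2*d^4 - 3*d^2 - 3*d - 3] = 8*d^3 - 6*d - 3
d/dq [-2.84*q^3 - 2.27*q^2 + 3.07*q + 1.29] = -8.52*q^2 - 4.54*q + 3.07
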